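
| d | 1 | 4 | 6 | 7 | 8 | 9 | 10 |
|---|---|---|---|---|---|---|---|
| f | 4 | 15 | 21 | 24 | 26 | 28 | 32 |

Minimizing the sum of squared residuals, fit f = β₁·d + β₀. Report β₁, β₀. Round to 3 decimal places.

β₁ = 3.010, β₀ = 2.079

Sums needed: Σd·d = 347, Σd = 45, Σ1 = 7.
Right-hand side: Σd·f = 1138, Σf = 150.
MᵀM·[β₁, β₀]ᵀ = Mᵀf becomes [[347, 45]; [45, 7]]·[β₁, β₀]ᵀ = [1138, 150]ᵀ.
Δ = 347·7 − 45² = 404.
β₁ = (1138·7 − 45·150)/404 = 304/101; β₀ = (347·150 − 45·1138)/404 = 210/101.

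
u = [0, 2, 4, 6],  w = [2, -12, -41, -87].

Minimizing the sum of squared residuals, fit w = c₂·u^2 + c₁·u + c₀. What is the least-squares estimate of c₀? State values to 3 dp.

c₀ = 1.900

Compute the Gram sums: Σu^2·u^2 = 1568, Σu^2·u = 288, Σu^2 = 56, Σu·u = 56, Σu = 12, Σ1 = 4.
Right-hand side: Σu^2·w = -3836, Σu·w = -710, Σw = -138.
Normal equations: [[1568, 288, 56]; [288, 56, 12]; [56, 12, 4]]·[c₂, c₁, c₀]ᵀ = [-3836, -710, -138]ᵀ.
Row-reducing yields c₂ = -2, c₁ = -14/5, c₀ = 19/10.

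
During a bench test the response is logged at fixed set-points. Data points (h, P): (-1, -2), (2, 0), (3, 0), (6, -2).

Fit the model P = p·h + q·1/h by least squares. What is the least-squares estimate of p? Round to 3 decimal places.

Normal-equation sums: Σh·h = 50, Σh·1/h = 4, Σ1/h·1/h = 25/18.
For AᵀP: Σh·P = -10, Σ1/h·P = 5/3.
Δ = 50·(25/18) − 4² = 481/9.
p = ((-10)·(25/18) − 4·(5/3))/(481/9) = -5/13; q = (50·(5/3) − 4·(-10))/(481/9) = 30/13.

p = -0.385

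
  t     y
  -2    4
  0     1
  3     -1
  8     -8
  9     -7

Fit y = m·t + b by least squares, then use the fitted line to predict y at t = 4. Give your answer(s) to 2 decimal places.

Entries of XᵀX: Σt·t = 158, Σt = 18, Σ1 = 5.
And Σt·y = -138, Σy = -11.
Normal equations: [[158, 18]; [18, 5]]·[m, b]ᵀ = [-138, -11]ᵀ.
Determinant 158·5 − 18² = 466.
m = ((-138)·5 − 18·(-11))/466 = -246/233; b = (158·(-11) − 18·(-138))/466 = 373/233.
At t = 4: ŷ = (-246/233)·(4) + (373/233)·(1) = -611/233.

ŷ = -2.62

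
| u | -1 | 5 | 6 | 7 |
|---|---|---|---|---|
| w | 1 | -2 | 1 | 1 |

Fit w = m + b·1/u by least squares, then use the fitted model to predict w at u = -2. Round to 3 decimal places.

ŵ = 0.605

Sums needed: Σ1 = 4, Σ1/u = -103/210, Σ1/u·1/u = 47989/44100.
For Mᵀw: Σw = 1, Σ1/u·w = -229/210.
Determinant 4·(47989/44100) − (-103/210)² = 60449/14700.
m = (1·(47989/44100) − (-103/210)·(-229/210))/(60449/14700) = 8134/60449; b = (4·(-229/210) − (-103/210)·1)/(60449/14700) = -56910/60449.
At u = -2: ŵ = (8134/60449)·(1) + (-56910/60449)·(-1/2) = 36589/60449.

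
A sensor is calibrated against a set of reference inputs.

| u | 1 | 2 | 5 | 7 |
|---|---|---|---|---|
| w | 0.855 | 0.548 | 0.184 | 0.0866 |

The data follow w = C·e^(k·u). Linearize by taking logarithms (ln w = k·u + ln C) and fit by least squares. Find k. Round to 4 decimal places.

k = -0.3773

With ln wᵢ as the transformed response and uᵢ as the regressor:
Σu = 15.0000, Σ(u)² = 79.0000, Σln w = -4.8974, Σu·ln w = -26.9489.
Equations: 79.0000·k + 15.0000·ln C = -26.9489;  15.0000·k + 4·ln C = -4.8974.
Δ = 79.0000·4 − (15.0000)² = 91.0000; k = (-26.9489·4 − 15.0000·-4.8974)/91.0000 = -0.37730, ln C = (79.0000·-4.8974 − 15.0000·-26.9489)/91.0000 = 0.19053.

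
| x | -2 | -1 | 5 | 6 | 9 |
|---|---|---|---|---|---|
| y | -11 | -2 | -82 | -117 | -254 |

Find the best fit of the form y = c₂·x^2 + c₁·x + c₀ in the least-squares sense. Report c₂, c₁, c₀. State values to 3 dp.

c₂ = -2.974, c₁ = -1.353, c₀ = -1.169

Compute the Gram sums: Σx^2·x^2 = 8499, Σx^2·x = 1061, Σx^2 = 147, Σx·x = 147, Σx = 17, Σ1 = 5.
Moment sums: Σx^2·y = -26882, Σx·y = -3374, Σy = -466.
So MᵀM·[c₂, c₁, c₀]ᵀ = Mᵀy: [[8499, 1061, 147]; [1061, 147, 17]; [147, 17, 5]]·[c₂, c₁, c₀]ᵀ = [-26882, -3374, -466]ᵀ.
Row-reducing yields c₂ = -53586/18019, c₁ = -24376/18019, c₀ = -21064/18019.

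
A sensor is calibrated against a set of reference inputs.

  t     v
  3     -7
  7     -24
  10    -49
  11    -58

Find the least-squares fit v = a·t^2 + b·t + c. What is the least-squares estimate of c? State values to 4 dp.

c = -4.9386

Setting ∂/∂a … = 0 gives: 27123·a + 2701·b + 279·c = -13157;  2701·a + 279·b + 31·c = -1317;  279·a + 31·b + 4·c = -138.
(Σt^2·t^2 = 27123, Σt^2·t = 2701, Σt^2 = 279, Σt·t = 279, Σt = 31, Σ1 = 4, Σt^2·v = -13157, Σt·v = -1317, Σv = -138.)
Solving the 3×3 system (Gaussian elimination) gives a = -701/1336, b = 1213/1336, c = -3299/668.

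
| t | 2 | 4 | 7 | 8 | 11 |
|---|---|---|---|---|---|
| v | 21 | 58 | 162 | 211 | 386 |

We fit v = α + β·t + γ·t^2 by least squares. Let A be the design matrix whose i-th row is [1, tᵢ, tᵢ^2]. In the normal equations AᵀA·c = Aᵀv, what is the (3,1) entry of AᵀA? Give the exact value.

254

Row 3 ↔ basis t^2, column 1 ↔ basis 1, so (AᵀA)_{3,1} = Σᵢ t^2 = (4)·(1) + (16)·(1) + (49)·(1) + (64)·(1) + (121)·(1) = 254.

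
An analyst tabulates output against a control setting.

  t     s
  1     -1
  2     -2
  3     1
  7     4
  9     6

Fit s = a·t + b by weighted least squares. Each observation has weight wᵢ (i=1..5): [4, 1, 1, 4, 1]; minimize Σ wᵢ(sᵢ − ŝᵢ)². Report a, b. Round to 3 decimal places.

Normal-equation sums: Σwᵢ·t·t = 294, Σwᵢ·t = 46, Σwᵢ·1 = 11.
Moment sums: Σwᵢ·t·s = 161, Σwᵢ·s = 17.
So XᵀWX·[a, b]ᵀ = XᵀWs: [[294, 46]; [46, 11]]·[a, b]ᵀ = [161, 17]ᵀ.
Δ = 294·11 − 46² = 1118.
a = (161·11 − 46·17)/1118 = 23/26; b = (294·17 − 46·161)/1118 = -28/13.

a = 0.885, b = -2.154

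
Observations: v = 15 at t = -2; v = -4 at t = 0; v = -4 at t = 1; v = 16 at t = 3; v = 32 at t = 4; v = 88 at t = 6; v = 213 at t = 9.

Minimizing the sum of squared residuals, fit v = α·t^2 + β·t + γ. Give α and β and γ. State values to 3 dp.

α = 3.000, β = -2.917, γ = -3.393

Compute the Gram sums: Σt^2·t^2 = 8211, Σt^2·t = 1029, Σt^2 = 147, Σt·t = 147, Σt = 21, Σ1 = 7.
For Aᵀv: Σt^2·v = 21133, Σt·v = 2587, Σv = 356.
AᵀA·[α, β, γ]ᵀ = Aᵀv becomes [[8211, 1029, 147]; [1029, 147, 21]; [147, 21, 7]]·[α, β, γ]ᵀ = [21133, 2587, 356]ᵀ.
Row-reducing yields α = 3, β = -35/12, γ = -95/28.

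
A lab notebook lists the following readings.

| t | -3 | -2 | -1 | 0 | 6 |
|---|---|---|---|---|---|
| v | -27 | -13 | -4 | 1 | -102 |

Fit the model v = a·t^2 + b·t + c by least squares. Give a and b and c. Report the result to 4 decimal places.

a = -2.9163, b = 0.4785, c = 0.1626

The normal equations are: 1394·a + 180·b + 50·c = -3971;  180·a + 50·b + 0·c = -501;  50·a + 0·b + 5·c = -145.
Inverting the 3×3 Gram matrix, [a, b, c]ᵀ = [-3587/1230, 981/2050, 20/123]ᵀ.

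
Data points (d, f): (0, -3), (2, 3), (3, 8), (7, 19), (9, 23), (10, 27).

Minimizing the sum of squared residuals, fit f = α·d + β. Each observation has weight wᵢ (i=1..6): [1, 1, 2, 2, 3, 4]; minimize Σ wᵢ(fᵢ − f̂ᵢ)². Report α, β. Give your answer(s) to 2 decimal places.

α = 2.86, β = -1.81

Forming MᵀWM = [[763, 89]; [89, 13]] and MᵀWf = [2021, 231]ᵀ gives MᵀWM·[α, β]ᵀ = MᵀWf.
Eliminating β: 13·(row 1) − 89·(row 2) gives 1998·α = 13·2021 − 89·231 = 5714, so α = 2857/999.
Then β = (231 − 89·(2857/999))/13 = -1808/999.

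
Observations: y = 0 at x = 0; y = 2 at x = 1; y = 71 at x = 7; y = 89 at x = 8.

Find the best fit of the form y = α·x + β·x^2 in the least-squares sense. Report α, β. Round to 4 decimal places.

Sums needed: Σx·x = 114, Σx·x^2 = 856, Σx^2·x^2 = 6498.
Moment sums: Σx·y = 1211, Σx^2·y = 9177.
Normal equations: [[114, 856]; [856, 6498]]·[α, β]ᵀ = [1211, 9177]ᵀ.
det = 114·6498 − 856² = 8036.
α = (1211·6498 − 856·9177)/8036 = 969/574; β = (114·9177 − 856·1211)/8036 = 683/574.

α = 1.6882, β = 1.1899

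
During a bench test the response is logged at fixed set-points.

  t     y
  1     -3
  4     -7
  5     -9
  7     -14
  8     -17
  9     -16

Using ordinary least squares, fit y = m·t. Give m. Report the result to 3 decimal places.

m = -1.924

Compute the Gram sums: Σt·t = 236.
Moment sums: Σt·y = -454.
So XᵀX·[m]ᵀ = Xᵀy: [[236]]·[m]ᵀ = [-454]ᵀ.
Hence m = -454 / 236 ≈ -1.92373.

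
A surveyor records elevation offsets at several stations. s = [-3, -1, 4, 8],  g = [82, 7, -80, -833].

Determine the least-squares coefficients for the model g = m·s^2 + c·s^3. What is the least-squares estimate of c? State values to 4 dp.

c = -2.0107

Normal-equation sums: Σs^2·s^2 = 4434, Σs^2·s^3 = 33548, Σs^3·s^3 = 266970.
Moment sums: Σs^2·g = -53847, Σs^3·g = -433837.
Determinant 4434·266970 − 33548² = 58276676.
m = ((-53847)·266970 − 33548·(-433837))/58276676 = 89415043/29138338; c = (4434·(-433837) − 33548·(-53847))/58276676 = -58587051/29138338.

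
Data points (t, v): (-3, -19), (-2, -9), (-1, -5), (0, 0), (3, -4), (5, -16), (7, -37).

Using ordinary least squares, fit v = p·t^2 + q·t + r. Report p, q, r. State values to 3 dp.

p = -1.097, q = 2.474, r = -0.841

Sums needed: Σt^2·t^2 = 3205, Σt^2·t = 459, Σt^2 = 97, Σt·t = 97, Σt = 9, Σ1 = 7.
Right-hand side: Σt^2·v = -2461, Σt·v = -271, Σv = -90.
AᵀA·[p, q, r]ᵀ = Aᵀv becomes [[3205, 459, 97]; [459, 97, 9]; [97, 9, 7]]·[p, q, r]ᵀ = [-2461, -271, -90]ᵀ.
Inverting the 3×3 Gram matrix, [p, q, r]ᵀ = [-13943/12714, 10483/4238, -5345/6357]ᵀ.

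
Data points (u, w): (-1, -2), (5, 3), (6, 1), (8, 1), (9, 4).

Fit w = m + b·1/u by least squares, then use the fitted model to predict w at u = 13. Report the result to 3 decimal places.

ŵ = 1.972

Setting ∂/∂m … = 0 gives: 5·m + (-143/360)·b = 7;  (-143/360)·m + (142009/129600)·b = 1201/360.
Determinant 5·(142009/129600) − (-143/360)² = 172399/32400.
m = (7·(142009/129600) − (-143/360)·(1201/360))/(172399/32400) = 582903/344798; b = (5·(1201/360) − (-143/360)·7)/(172399/32400) = 630540/172399.
At u = 13: ŵ = (582903/344798)·(1) + (630540/172399)·(1/13) = 8838819/4482374.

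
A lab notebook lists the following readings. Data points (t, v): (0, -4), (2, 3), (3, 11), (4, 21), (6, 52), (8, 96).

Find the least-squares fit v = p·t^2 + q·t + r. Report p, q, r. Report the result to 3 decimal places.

Forming XᵀX = [[5745, 827, 129]; [827, 129, 23]; [129, 23, 6]] and Xᵀv = [8463, 1203, 179]ᵀ gives XᵀX·[p, q, r]ᵀ = Xᵀv.
Inverting the 3×3 Gram matrix, [p, q, r]ᵀ = [203/132, 207/1540, -4327/1155]ᵀ.

p = 1.538, q = 0.134, r = -3.746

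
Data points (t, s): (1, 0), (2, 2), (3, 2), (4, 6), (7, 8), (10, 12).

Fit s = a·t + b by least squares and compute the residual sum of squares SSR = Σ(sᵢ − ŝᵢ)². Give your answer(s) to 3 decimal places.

Entries of XᵀX: Σt·t = 179, Σt = 27, Σ1 = 6.
And Σt·s = 210, Σs = 30.
So XᵀX·[a, b]ᵀ = Xᵀs: [[179, 27]; [27, 6]]·[a, b]ᵀ = [210, 30]ᵀ.
Δ = 179·6 − 27² = 345.
a = (210·6 − 27·30)/345 = 30/23; b = (179·30 − 27·210)/345 = -20/23.
Residuals: -10/23, 6/23, -24/23, 38/23, -6/23, -4/23; SSR = 96/23.

SSR = 4.174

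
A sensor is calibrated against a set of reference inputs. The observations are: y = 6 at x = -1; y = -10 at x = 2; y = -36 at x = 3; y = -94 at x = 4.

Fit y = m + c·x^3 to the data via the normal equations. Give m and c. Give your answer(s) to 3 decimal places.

m = 3.816, c = -1.523

Entries of AᵀA: Σ1 = 4, Σx^3 = 98, Σx^3·x^3 = 4890.
And Σy = -134, Σx^3·y = -7074.
Eliminating c: 4890·(row 1) − 98·(row 2) gives 9956·m = 4890·(-134) − 98·(-7074) = 37992, so m = 9498/2489.
Then c = ((-7074) − 98·(9498/2489))/4890 = -3791/2489.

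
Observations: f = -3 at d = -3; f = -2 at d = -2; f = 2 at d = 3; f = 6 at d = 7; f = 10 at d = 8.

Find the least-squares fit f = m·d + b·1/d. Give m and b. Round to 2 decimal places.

m = 1.10, b = -1.39

Entries of AᵀA: Σd·d = 135, Σd·1/d = 5, Σ1/d·1/d = 14345/28224.
For Aᵀf: Σd·f = 141, Σ1/d·f = 401/84.
So AᵀA·[m, b]ᵀ = Aᵀf: [[135, 5]; [5, 14345/28224]]·[m, b]ᵀ = [141, 401/84]ᵀ.
det = 135·(14345/28224) − 5² = 136775/3136.
m = (141·(14345/28224) − 5·(401/84))/(136775/3136) = 29977/27355; b = (135·(401/84) − 5·141)/(136775/3136) = -37968/27355.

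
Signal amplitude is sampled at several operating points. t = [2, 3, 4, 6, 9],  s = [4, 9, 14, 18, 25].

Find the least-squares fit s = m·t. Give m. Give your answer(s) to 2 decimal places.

Compute the Gram sums: Σt·t = 146.
Right-hand side: Σt·s = 424.
So AᵀA·[m]ᵀ = Aᵀs: [[146]]·[m]ᵀ = [424]ᵀ.
m = 424/146 = 2.90411.

m = 2.90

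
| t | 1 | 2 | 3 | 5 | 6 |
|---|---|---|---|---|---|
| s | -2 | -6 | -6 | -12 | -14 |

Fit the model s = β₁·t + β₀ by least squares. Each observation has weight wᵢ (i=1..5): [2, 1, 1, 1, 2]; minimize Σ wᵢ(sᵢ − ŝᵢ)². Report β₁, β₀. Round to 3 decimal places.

Normal-equation sums: Σwᵢ·t·t = 112, Σwᵢ·t = 24, Σwᵢ·1 = 7.
Moment sums: Σwᵢ·t·s = -262, Σwᵢ·s = -56.
So XᵀWX·[β₁, β₀]ᵀ = XᵀWs: [[112, 24]; [24, 7]]·[β₁, β₀]ᵀ = [-262, -56]ᵀ.
Determinant 112·7 − 24² = 208.
β₁ = ((-262)·7 − 24·(-56))/208 = -245/104; β₀ = (112·(-56) − 24·(-262))/208 = 1/13.

β₁ = -2.356, β₀ = 0.077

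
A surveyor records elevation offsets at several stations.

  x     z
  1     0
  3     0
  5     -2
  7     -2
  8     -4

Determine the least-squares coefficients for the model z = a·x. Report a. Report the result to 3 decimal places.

a = -0.378

AᵀA·[a]ᵀ = Aᵀz reads: 148·a = -56.
a = (-56)/148 = -0.378378.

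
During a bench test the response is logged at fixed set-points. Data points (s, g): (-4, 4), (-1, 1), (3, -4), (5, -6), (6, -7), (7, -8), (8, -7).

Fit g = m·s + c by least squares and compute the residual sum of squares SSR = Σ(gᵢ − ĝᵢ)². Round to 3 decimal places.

SSR = 3.652

The normal system XᵀX·[m, c]ᵀ = Xᵀg is [[200, 24]; [24, 7]]·[m, c]ᵀ = [-213, -27]ᵀ.
Eliminating c: 7·(row 1) − 24·(row 2) gives 824·m = 7·(-213) − 24·(-27) = -843, so m = -843/824.
Then c = ((-27) − 24·(-843/824))/7 = -36/103.
Residuals: 53/206, 269/824, -479/824, -441/824, -211/412, -403/824, 158/103; SSR = 3009/824.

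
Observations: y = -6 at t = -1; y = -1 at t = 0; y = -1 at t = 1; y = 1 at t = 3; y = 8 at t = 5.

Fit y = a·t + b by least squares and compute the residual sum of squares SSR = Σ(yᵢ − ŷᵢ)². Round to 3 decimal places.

Sums needed: Σt·t = 36, Σt = 8, Σ1 = 5.
And Σt·y = 48, Σy = 1.
Determinant 36·5 − 8² = 116.
a = (48·5 − 8·1)/116 = 2; b = (36·1 − 8·48)/116 = -3.
Residuals: -1, 2, 0, -2, 1; SSR = 10.

SSR = 10.000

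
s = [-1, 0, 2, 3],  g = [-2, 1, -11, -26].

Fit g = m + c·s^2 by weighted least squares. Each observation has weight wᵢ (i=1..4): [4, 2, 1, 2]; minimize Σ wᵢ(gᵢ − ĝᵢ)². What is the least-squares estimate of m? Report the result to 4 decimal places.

From the data, Σwᵢ·1 = 9, Σwᵢ·s^2 = 26, Σwᵢ·s^2·s^2 = 182.
Moment sums: Σwᵢ·g = -69, Σwᵢ·s^2·g = -520.
So XᵀWX·[m, c]ᵀ = XᵀWg: [[9, 26]; [26, 182]]·[m, c]ᵀ = [-69, -520]ᵀ.
det = 9·182 − 26² = 962.
m = ((-69)·182 − 26·(-520))/962 = 1; c = (9·(-520) − 26·(-69))/962 = -3.

m = 1.0000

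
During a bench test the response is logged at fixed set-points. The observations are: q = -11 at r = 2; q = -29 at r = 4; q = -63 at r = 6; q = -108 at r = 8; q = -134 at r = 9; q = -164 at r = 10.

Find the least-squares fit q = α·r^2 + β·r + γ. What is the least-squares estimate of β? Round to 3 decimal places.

β = -0.603

From the data, Σr^2·r^2 = 22225, Σr^2·r = 2529, Σr^2 = 301, Σr·r = 301, Σr = 39, Σ1 = 6.
For Aᵀq: Σr^2·q = -36942, Σr·q = -4226, Σq = -509.
Normal equations: [[22225, 2529, 301]; [2529, 301, 39]; [301, 39, 6]]·[α, β, γ]ᵀ = [-36942, -4226, -509]ᵀ.
Inverting the 3×3 Gram matrix, [α, β, γ]ᵀ = [-9943/6404, -3859/6404, -9691/3202]ᵀ.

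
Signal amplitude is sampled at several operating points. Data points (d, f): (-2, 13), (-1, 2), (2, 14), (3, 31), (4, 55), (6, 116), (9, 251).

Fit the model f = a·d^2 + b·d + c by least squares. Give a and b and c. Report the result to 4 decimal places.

Entries of XᵀX: Σd^2·d^2 = 8227, Σd^2·d = 1035, Σd^2 = 151, Σd·d = 151, Σd = 21, Σ1 = 7.
For Xᵀf: Σd^2·f = 25776, Σd·f = 3268, Σf = 482.
XᵀX·[a, b, c]ᵀ = Xᵀf becomes [[8227, 1035, 151]; [1035, 151, 21]; [151, 21, 7]]·[a, b, c]ᵀ = [25776, 3268, 482]ᵀ.
Solving the 3×3 system (Gaussian elimination) gives a = 512593/172569, b = 60953/57523, c = 6748/4209.

a = 2.9704, b = 1.0596, c = 1.6032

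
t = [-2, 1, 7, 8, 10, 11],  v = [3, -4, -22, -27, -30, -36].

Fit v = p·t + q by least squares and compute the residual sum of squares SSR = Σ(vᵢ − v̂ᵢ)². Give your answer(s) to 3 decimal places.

Normal-equation sums: Σt·t = 339, Σt = 35, Σ1 = 6.
Right-hand side: Σt·v = -1076, Σv = -116.
det = 339·6 − 35² = 809.
p = ((-1076)·6 − 35·(-116))/809 = -2396/809; q = (339·(-116) − 35·(-1076))/809 = -1664/809.
Residuals: -701/809, 824/809, 638/809, -1011/809, 1354/809, -1104/809; SSR = 6986/809.

SSR = 8.635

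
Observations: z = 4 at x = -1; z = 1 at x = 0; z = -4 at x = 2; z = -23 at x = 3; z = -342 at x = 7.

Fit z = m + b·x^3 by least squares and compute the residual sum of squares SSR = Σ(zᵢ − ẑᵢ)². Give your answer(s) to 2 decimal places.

SSR = 6.42

Sums needed: Σ1 = 5, Σx^3 = 377, Σx^3·x^3 = 118443.
And Σz = -364, Σx^3·z = -117963.
MᵀM·[m, b]ᵀ = Mᵀz becomes [[5, 377]; [377, 118443]]·[m, b]ᵀ = [-364, -117963]ᵀ.
Eliminating b: 118443·(row 1) − 377·(row 2) gives 450086·m = 118443·(-364) − 377·(-117963) = 1358799, so m = 104523/34622.
Then b = ((-117963) − 377·(104523/34622))/118443 = -452587/450086.
Residuals: -5521/225043, -69901/34622, 461553/450086, 254536/225043, -25435/225043; SSR = 2889791/450086.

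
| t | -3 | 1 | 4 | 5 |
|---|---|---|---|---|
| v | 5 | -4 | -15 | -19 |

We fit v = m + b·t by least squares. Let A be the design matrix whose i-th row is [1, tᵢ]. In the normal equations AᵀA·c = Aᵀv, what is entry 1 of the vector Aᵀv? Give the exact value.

-33

Entry 1 ↔ basis 1, so (Aᵀv)_{1} = Σᵢ vᵢ = (1)·(5) + (1)·(-4) + (1)·(-15) + (1)·(-19) = -33.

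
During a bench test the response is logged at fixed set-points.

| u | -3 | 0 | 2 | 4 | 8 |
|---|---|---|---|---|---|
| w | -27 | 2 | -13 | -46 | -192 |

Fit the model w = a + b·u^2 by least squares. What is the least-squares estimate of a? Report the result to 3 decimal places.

a = 0.790

With design matrix M, MᵀM = [[5, 93]; [93, 4449]] and Mᵀw = [-276, -13319]ᵀ.
Δ = 5·4449 − 93² = 13596.
a = ((-276)·4449 − 93·(-13319))/13596 = 3581/4532; b = (5·(-13319) − 93·(-276))/13596 = -40927/13596.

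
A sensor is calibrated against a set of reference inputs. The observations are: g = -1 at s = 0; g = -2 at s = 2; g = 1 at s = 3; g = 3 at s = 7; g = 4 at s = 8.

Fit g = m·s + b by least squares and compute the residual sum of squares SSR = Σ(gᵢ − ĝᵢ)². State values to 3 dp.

SSR = 3.739

Entries of MᵀM: Σs·s = 126, Σs = 20, Σ1 = 5.
For Mᵀg: Σs·g = 52, Σg = 5.
Normal equations: [[126, 20]; [20, 5]]·[m, b]ᵀ = [52, 5]ᵀ.
det = 126·5 − 20² = 230.
m = (52·5 − 20·5)/230 = 16/23; b = (126·5 − 20·52)/230 = -41/23.
Residuals: 18/23, -37/23, 16/23, -2/23, 5/23; SSR = 86/23.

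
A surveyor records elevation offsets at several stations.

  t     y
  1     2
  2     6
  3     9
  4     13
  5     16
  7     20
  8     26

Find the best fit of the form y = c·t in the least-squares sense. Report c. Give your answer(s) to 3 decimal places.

c = 3.101

From the data, Σt·t = 168.
Right-hand side: Σt·y = 521.
AᵀA·[c]ᵀ = Aᵀy becomes [[168]]·[c]ᵀ = [521]ᵀ.
c = 521/168 = 3.10119.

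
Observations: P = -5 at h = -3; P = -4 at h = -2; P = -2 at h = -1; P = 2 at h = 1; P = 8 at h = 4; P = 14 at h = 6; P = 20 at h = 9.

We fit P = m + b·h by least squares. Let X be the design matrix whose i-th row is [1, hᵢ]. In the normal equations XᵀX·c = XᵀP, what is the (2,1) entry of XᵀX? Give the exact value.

Row 2 ↔ basis h, column 1 ↔ basis 1, so (XᵀX)_{2,1} = Σᵢ h = (-3)·(1) + (-2)·(1) + (-1)·(1) + (1)·(1) + (4)·(1) + (6)·(1) + (9)·(1) = 14.

14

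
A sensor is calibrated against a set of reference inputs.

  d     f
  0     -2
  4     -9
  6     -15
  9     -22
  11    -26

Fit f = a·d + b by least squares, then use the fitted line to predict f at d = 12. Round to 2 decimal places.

Entries of AᵀA: Σd·d = 254, Σd = 30, Σ1 = 5.
Right-hand side: Σd·f = -610, Σf = -74.
AᵀA·[a, b]ᵀ = Aᵀf becomes [[254, 30]; [30, 5]]·[a, b]ᵀ = [-610, -74]ᵀ.
Determinant 254·5 − 30² = 370.
a = ((-610)·5 − 30·(-74))/370 = -83/37; b = (254·(-74) − 30·(-610))/370 = -248/185.
At d = 12: f̂ = (-83/37)·(12) + (-248/185)·(1) = -5228/185.

f̂ = -28.26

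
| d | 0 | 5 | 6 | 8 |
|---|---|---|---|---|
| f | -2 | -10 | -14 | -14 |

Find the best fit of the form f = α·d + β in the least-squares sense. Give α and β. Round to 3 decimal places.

α = -1.612, β = -2.345

The normal system XᵀX·[α, β]ᵀ = Xᵀf is [[125, 19]; [19, 4]]·[α, β]ᵀ = [-246, -40]ᵀ.
Eliminating β: 4·(row 1) − 19·(row 2) gives 139·α = 4·(-246) − 19·(-40) = -224, so α = -224/139.
Then β = ((-40) − 19·(-224/139))/4 = -326/139.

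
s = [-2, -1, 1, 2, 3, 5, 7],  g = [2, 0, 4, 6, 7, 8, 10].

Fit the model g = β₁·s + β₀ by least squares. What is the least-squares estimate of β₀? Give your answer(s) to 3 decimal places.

Entries of XᵀX: Σs·s = 93, Σs = 15, Σ1 = 7.
Right-hand side: Σs·g = 143, Σg = 37.
Normal equations: [[93, 15]; [15, 7]]·[β₁, β₀]ᵀ = [143, 37]ᵀ.
Δ = 93·7 − 15² = 426.
β₁ = (143·7 − 15·37)/426 = 223/213; β₀ = (93·37 − 15·143)/426 = 216/71.

β₀ = 3.042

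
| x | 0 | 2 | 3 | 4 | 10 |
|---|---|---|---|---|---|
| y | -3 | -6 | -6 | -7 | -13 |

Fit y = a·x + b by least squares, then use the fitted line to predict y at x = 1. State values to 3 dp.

Compute the Gram sums: Σx·x = 129, Σx = 19, Σ1 = 5.
Right-hand side: Σx·y = -188, Σy = -35.
Normal equations: [[129, 19]; [19, 5]]·[a, b]ᵀ = [-188, -35]ᵀ.
det = 129·5 − 19² = 284.
a = ((-188)·5 − 19·(-35))/284 = -275/284; b = (129·(-35) − 19·(-188))/284 = -943/284.
At x = 1: ŷ = (-275/284)·(1) + (-943/284)·(1) = -609/142.

ŷ = -4.289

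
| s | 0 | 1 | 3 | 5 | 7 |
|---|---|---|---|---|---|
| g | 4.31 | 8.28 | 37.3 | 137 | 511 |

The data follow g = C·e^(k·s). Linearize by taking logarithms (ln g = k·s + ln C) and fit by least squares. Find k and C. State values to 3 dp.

k = 0.686, C = 4.369

Taking logs, ln g = k·s + ln C, so regress ln g on s.
AᵀA = [[84.0000, 16.0000]; [16.0000, 5]], rhs = [81.2253, 18.3501]ᵀ  (here Σs = 16.0000, Σ(s)² = 84.0000, Σln g = 18.3501, Σs·ln g = 81.2253).
Slope k = (n·Σs·ln g − Σs·Σln g)/(n·Σ(s)² − (Σs)²) = (5·81.2253 − 16.0000·18.3501)/164.0000 = 0.68613; ln C = (Σln g − k·Σs)/n = 1.47442, so C = exp(1.47442) = 4.36852.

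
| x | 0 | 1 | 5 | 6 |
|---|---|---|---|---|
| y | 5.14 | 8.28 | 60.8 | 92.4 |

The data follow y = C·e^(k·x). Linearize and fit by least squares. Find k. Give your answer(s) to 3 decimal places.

With ln yᵢ as the transformed response and xᵢ as the regressor:
Σx = 12.0000, Σ(x)² = 62.0000, Σln y = 12.3846, Σx·ln y = 49.8086.
Equations: 62.0000·k + 12.0000·ln C = 49.8086;  12.0000·k + 4·ln C = 12.3846.
Solving (det = 104.0000): k = 0.48672, ln C = 1.63599.

k = 0.487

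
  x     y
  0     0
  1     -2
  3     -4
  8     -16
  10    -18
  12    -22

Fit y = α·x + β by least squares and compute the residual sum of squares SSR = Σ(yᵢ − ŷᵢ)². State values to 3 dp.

Sums needed: Σx·x = 318, Σx = 34, Σ1 = 6.
Right-hand side: Σx·y = -586, Σy = -62.
Normal equations: [[318, 34]; [34, 6]]·[α, β]ᵀ = [-586, -62]ᵀ.
Determinant 318·6 − 34² = 752.
α = ((-586)·6 − 34·(-62))/752 = -88/47; β = (318·(-62) − 34·(-586))/752 = 13/47.
Residuals: -13/47, -19/47, 63/47, -61/47, 21/47, 9/47; SSR = 186/47.

SSR = 3.957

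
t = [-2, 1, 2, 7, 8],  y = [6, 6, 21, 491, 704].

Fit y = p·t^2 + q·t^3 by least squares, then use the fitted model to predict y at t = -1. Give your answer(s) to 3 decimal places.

Forming MᵀM = [[6530, 49576]; [49576, 379922]] and Mᵀy = [69229, 528987]ᵀ gives MᵀM·[p, q]ᵀ = Mᵀy.
Eliminating q: 379922·(row 1) − 49576·(row 2) gives 23110884·p = 379922·69229 − 49576·528987 = 76560626, so p = 38280313/11555442.
Then q = (528987 − 49576·(38280313/11555442))/379922 = 11094103/11555442.
At t = -1: ŷ = (38280313/11555442)·(1) + (11094103/11555442)·(-1) = 1510345/641969.

ŷ = 2.353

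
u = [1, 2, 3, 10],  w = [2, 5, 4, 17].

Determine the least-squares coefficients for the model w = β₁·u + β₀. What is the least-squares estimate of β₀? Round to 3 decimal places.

β₀ = 0.440

Entries of MᵀM: Σu·u = 114, Σu = 16, Σ1 = 4.
Right-hand side: Σu·w = 194, Σw = 28.
Normal equations: [[114, 16]; [16, 4]]·[β₁, β₀]ᵀ = [194, 28]ᵀ.
det = 114·4 − 16² = 200.
β₁ = (194·4 − 16·28)/200 = 41/25; β₀ = (114·28 − 16·194)/200 = 11/25.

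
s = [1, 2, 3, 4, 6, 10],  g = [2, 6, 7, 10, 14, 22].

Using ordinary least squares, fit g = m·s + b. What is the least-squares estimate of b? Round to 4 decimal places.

With design matrix X, XᵀX = [[166, 26]; [26, 6]] and Xᵀg = [379, 61]ᵀ.
Eliminating b: 6·(row 1) − 26·(row 2) gives 320·m = 6·379 − 26·61 = 688, so m = 43/20.
Then b = (61 − 26·(43/20))/6 = 17/20.

b = 0.8500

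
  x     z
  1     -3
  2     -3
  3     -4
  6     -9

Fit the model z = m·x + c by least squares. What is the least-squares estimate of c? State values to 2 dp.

c = -0.89

With design matrix M, MᵀM = [[50, 12]; [12, 4]] and Mᵀz = [-75, -19]ᵀ.
Eliminating c: 4·(row 1) − 12·(row 2) gives 56·m = 4·(-75) − 12·(-19) = -72, so m = -9/7.
Then c = ((-19) − 12·(-9/7))/4 = -25/28.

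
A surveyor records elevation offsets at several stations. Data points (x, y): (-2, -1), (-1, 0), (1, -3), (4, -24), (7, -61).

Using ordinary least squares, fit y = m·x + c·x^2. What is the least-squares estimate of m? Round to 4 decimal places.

m = -1.7276

AᵀA·[m, c]ᵀ = Aᵀy reads: 71·m + 399·c = -524;  399·m + 2675·c = -3380.
(Σx·x = 71, Σx·x^2 = 399, Σx^2·x^2 = 2675, Σx·y = -524, Σx^2·y = -3380.)
det = 71·2675 − 399² = 30724.
m = ((-524)·2675 − 399·(-3380))/30724 = -13270/7681; c = (71·(-3380) − 399·(-524))/30724 = -7726/7681.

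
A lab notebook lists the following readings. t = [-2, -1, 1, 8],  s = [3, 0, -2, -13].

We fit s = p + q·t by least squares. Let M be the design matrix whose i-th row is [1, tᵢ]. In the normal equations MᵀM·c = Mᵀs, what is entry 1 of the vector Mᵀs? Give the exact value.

Entry 1 ↔ basis 1, so (Mᵀs)_{1} = Σᵢ sᵢ = (1)·(3) + (1)·(0) + (1)·(-2) + (1)·(-13) = -12.

-12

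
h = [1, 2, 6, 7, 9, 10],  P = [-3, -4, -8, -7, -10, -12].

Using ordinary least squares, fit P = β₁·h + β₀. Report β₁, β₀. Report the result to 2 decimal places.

The normal equations are: 271·β₁ + 35·β₀ = -318;  35·β₁ + 6·β₀ = -44.
Determinant 271·6 − 35² = 401.
β₁ = ((-318)·6 − 35·(-44))/401 = -368/401; β₀ = (271·(-44) − 35·(-318))/401 = -794/401.

β₁ = -0.92, β₀ = -1.98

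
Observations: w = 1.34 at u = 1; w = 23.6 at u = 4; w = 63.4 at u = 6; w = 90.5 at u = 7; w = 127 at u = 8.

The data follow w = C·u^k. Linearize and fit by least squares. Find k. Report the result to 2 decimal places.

With ln wᵢ as the transformed response and ln uᵢ as the regressor:
AᵀA = [[13.2429, 7.2034]; [7.2034, 5]], rhs = [30.6575, 16.9529]ᵀ  (here Σln u = 7.2034, Σ(ln u)² = 13.2429, Σln w = 16.9529, Σln u·ln w = 30.6575).
Solving (det = 14.3252): k = 2.17578, ln C = 0.25597.

k = 2.18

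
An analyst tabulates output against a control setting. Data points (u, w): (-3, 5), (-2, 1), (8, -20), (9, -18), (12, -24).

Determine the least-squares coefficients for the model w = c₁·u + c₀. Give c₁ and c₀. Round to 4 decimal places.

Forming MᵀM = [[302, 24]; [24, 5]] and Mᵀw = [-627, -56]ᵀ gives MᵀM·[c₁, c₀]ᵀ = Mᵀw.
Determinant 302·5 − 24² = 934.
c₁ = ((-627)·5 − 24·(-56))/934 = -1791/934; c₀ = (302·(-56) − 24·(-627))/934 = -932/467.

c₁ = -1.9176, c₀ = -1.9957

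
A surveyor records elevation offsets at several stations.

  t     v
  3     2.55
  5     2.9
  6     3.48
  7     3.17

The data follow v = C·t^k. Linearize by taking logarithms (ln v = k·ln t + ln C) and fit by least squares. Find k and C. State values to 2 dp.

Linearized form: ln v = k·ln t + ln C. From the 4 transformed points,
Σln t = 6.4457, Σ(ln t)² = 10.7942, Σln v = 4.4016, Σln t·ln v = 7.2214.
Normal system: [[10.7942, 6.4457]; [6.4457, 4]]·[k, ln C]ᵀ = [7.2214, 4.4016]ᵀ.
Slope k = (n·Σln t·ln v − Σln t·Σln v)/(n·Σ(ln t)² − (Σln t)²) = (4·7.2214 − 6.4457·4.4016)/1.6295 = 0.31570; ln C = (Σln v − k·Σln t)/n = 0.59166, so C = exp(0.59166) = 1.80699.

k = 0.32, C = 1.81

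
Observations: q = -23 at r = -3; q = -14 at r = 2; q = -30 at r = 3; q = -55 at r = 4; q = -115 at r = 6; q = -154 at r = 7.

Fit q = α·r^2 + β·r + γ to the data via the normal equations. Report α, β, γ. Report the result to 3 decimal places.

Entries of XᵀX: Σr^2·r^2 = 4131, Σr^2·r = 631, Σr^2 = 123, Σr·r = 123, Σr = 19, Σ1 = 6.
Moment sums: Σr^2·q = -13099, Σr·q = -2037, Σq = -391.
So XᵀX·[α, β, γ]ᵀ = Xᵀq: [[4131, 631, 123]; [631, 123, 19]; [123, 19, 6]]·[α, β, γ]ᵀ = [-13099, -2037, -391]ᵀ.
Row-reducing yields α = -126495/42808, β = -58057/42808, γ = -3165/10702.

α = -2.955, β = -1.356, γ = -0.296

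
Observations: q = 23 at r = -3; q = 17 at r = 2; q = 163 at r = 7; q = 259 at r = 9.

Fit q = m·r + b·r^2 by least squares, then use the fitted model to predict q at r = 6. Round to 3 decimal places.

q̂ = 119.558

AᵀA·[m, b]ᵀ = Aᵀq reads: 143·m + 1053·b = 3437;  1053·m + 9059·b = 29241.
(Σr·r = 143, Σr·r^2 = 1053, Σr^2·r^2 = 9059, Σr·q = 3437, Σr^2·q = 29241.)
Δ = 143·9059 − 1053² = 186628.
m = (3437·9059 − 1053·29241)/186628 = 172505/93314; b = (143·29241 − 1053·3437)/186628 = 21627/7178.
At r = 6: q̂ = (172505/93314)·(6) + (21627/7178)·(36) = 5578233/46657.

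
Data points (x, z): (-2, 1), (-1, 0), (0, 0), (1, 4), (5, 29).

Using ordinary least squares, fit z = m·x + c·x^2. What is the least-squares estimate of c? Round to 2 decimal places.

Sums needed: Σx·x = 31, Σx·x^2 = 117, Σx^2·x^2 = 643.
For Aᵀz: Σx·z = 147, Σx^2·z = 733.
Δ = 31·643 − 117² = 6244.
m = (147·643 − 117·733)/6244 = 2190/1561; c = (31·733 − 117·147)/6244 = 1381/1561.

c = 0.88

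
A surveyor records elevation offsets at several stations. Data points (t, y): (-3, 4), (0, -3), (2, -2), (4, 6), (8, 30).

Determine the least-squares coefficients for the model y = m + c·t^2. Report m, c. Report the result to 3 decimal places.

Normal-equation sums: Σ1 = 5, Σt^2 = 93, Σt^2·t^2 = 4449.
Right-hand side: Σy = 35, Σt^2·y = 2044.
Eliminating c: 4449·(row 1) − 93·(row 2) gives 13596·m = 4449·35 − 93·2044 = -34377, so m = -11459/4532.
Then c = (2044 − 93·(-11459/4532))/4449 = 6965/13596.

m = -2.528, c = 0.512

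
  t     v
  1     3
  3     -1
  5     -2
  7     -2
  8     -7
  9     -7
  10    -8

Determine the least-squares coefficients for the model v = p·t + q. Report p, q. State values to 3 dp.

p = -1.165, q = 3.729

Setting ∂/∂p … = 0 gives: 329·p + 43·q = -223;  43·p + 7·q = -24.
(Σt·t = 329, Σt = 43, Σ1 = 7, Σt·v = -223, Σv = -24.)
det = 329·7 − 43² = 454.
p = ((-223)·7 − 43·(-24))/454 = -529/454; q = (329·(-24) − 43·(-223))/454 = 1693/454.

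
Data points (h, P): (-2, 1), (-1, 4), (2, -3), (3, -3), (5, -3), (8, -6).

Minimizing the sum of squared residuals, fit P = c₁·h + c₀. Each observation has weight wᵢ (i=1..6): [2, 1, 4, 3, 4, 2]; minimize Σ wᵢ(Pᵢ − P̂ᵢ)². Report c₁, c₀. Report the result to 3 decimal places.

Forming XᵀWX = [[280, 48]; [48, 16]] and XᵀWP = [-215, -39]ᵀ gives XᵀWX·[c₁, c₀]ᵀ = XᵀWP.
Determinant 280·16 − 48² = 2176.
c₁ = ((-215)·16 − 48·(-39))/2176 = -49/68; c₀ = (280·(-39) − 48·(-215))/2176 = -75/272.

c₁ = -0.721, c₀ = -0.276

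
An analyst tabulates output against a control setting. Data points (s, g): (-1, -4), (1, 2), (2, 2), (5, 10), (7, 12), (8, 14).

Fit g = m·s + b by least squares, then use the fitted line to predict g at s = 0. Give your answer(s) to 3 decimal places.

ĝ = -1.179

Forming MᵀM = [[144, 22]; [22, 6]] and Mᵀg = [256, 36]ᵀ gives MᵀM·[m, b]ᵀ = Mᵀg.
Eliminating b: 6·(row 1) − 22·(row 2) gives 380·m = 6·256 − 22·36 = 744, so m = 186/95.
Then b = (36 − 22·(186/95))/6 = -112/95.
At s = 0: ĝ = (186/95)·(0) + (-112/95)·(1) = -112/95.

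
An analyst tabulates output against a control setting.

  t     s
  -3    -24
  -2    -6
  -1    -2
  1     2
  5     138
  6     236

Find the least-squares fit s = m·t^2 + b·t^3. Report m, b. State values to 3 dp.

m = 0.411, b = 1.024

The normal equations are: 2020·m + 10626·b = 11706;  10626·m + 63076·b = 68926.
Eliminating b: 63076·(row 1) − 10626·(row 2) gives 14501644·m = 63076·11706 − 10626·68926 = 5959980, so m = 1489995/3625411.
Then b = (68926 − 10626·(1489995/3625411))/63076 = 3710641/3625411.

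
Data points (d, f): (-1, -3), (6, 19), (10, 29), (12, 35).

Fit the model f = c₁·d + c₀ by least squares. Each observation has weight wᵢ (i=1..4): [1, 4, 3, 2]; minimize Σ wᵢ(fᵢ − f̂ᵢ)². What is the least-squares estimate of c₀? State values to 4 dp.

Setting ∂/∂c₁ … = 0 gives: 733·c₁ + 77·c₀ = 2169;  77·c₁ + 10·c₀ = 230.
(Σwᵢ·d·d = 733, Σwᵢ·d = 77, Σwᵢ·1 = 10, Σwᵢ·d·f = 2169, Σwᵢ·f = 230.)
Eliminating c₀: 10·(row 1) − 77·(row 2) gives 1401·c₁ = 10·2169 − 77·230 = 3980, so c₁ = 3980/1401.
Then c₀ = (230 − 77·(3980/1401))/10 = 1577/1401.

c₀ = 1.1256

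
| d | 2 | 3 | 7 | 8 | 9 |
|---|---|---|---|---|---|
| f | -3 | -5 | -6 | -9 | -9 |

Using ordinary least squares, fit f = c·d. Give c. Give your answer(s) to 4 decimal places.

Entries of AᵀA: Σd·d = 207.
For Aᵀf: Σd·f = -216.
So AᵀA·[c]ᵀ = Aᵀf: [[207]]·[c]ᵀ = [-216]ᵀ.
Hence c = -216 / 207 ≈ -1.04348.

c = -1.0435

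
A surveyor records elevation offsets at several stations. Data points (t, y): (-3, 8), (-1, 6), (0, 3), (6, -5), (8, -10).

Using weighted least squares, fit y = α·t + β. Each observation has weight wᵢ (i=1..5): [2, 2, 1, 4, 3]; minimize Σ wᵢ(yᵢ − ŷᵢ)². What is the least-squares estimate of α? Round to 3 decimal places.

The normal equations are: 356·α + 40·β = -420;  40·α + 12·β = -19.
(Σwᵢ·t·t = 356, Σwᵢ·t = 40, Σwᵢ·1 = 12, Σwᵢ·t·y = -420, Σwᵢ·y = -19.)
Eliminating β: 12·(row 1) − 40·(row 2) gives 2672·α = 12·(-420) − 40·(-19) = -4280, so α = -535/334.
Then β = ((-19) − 40·(-535/334))/12 = 2509/668.

α = -1.602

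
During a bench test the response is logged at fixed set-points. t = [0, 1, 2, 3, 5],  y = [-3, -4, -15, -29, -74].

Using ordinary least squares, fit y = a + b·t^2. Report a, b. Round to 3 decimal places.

a = -2.650, b = -2.865

Normal-equation sums: Σ1 = 5, Σt^2 = 39, Σt^2·t^2 = 723.
Right-hand side: Σy = -125, Σt^2·y = -2175.
Eliminating b: 723·(row 1) − 39·(row 2) gives 2094·a = 723·(-125) − 39·(-2175) = -5550, so a = -925/349.
Then b = ((-2175) − 39·(-925/349))/723 = -1000/349.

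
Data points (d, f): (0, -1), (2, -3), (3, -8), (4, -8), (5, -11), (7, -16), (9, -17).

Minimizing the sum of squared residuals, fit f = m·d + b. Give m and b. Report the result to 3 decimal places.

Sums needed: Σd·d = 184, Σd = 30, Σ1 = 7.
Moment sums: Σd·f = -382, Σf = -64.
So XᵀX·[m, b]ᵀ = Xᵀf: [[184, 30]; [30, 7]]·[m, b]ᵀ = [-382, -64]ᵀ.
det = 184·7 − 30² = 388.
m = ((-382)·7 − 30·(-64))/388 = -377/194; b = (184·(-64) − 30·(-382))/388 = -79/97.

m = -1.943, b = -0.814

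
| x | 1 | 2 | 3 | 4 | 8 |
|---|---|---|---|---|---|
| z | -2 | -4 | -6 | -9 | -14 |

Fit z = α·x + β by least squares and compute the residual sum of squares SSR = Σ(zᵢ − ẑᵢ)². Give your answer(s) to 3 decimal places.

Normal-equation sums: Σx·x = 94, Σx = 18, Σ1 = 5.
For Aᵀz: Σx·z = -176, Σz = -35.
Δ = 94·5 − 18² = 146.
α = ((-176)·5 − 18·(-35))/146 = -125/73; β = (94·(-35) − 18·(-176))/146 = -61/73.
Residuals: 40/73, 19/73, -2/73, -96/73, 39/73; SSR = 174/73.

SSR = 2.384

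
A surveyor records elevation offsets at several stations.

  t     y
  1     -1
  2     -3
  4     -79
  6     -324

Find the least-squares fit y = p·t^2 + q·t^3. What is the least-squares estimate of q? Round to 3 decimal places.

q = -2.029

Entries of MᵀM: Σt^2·t^2 = 1569, Σt^2·t^3 = 8833, Σt^3·t^3 = 50817.
For Mᵀy: Σt^2·y = -12941, Σt^3·y = -75065.
MᵀM·[p, q]ᵀ = Mᵀy becomes [[1569, 8833]; [8833, 50817]]·[p, q]ᵀ = [-12941, -75065]ᵀ.
det = 1569·50817 − 8833² = 1709984.
p = ((-12941)·50817 − 8833·(-75065))/1709984 = 1356587/427496; q = (1569·(-75065) − 8833·(-12941))/1709984 = -867283/427496.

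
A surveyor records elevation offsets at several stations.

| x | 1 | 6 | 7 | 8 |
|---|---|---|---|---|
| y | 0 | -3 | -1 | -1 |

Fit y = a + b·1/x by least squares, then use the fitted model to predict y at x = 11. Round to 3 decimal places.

MᵀM·[a, b]ᵀ = Mᵀy reads: 4·a + (241/168)·b = -5;  (241/168)·a + (30025/28224)·b = -43/56.
(Σ1 = 4, Σ1/x = 241/168, Σ1/x·1/x = 30025/28224, Σy = -5, Σ1/x·y = -43/56.)
Δ = 4·(30025/28224) − (241/168)² = 6891/3136.
a = ((-5)·(30025/28224) − (241/168)·(-43/56))/(6891/3136) = -119036/62019; b = (4·(-43/56) − (241/168)·(-5))/(6891/3136) = 38584/20673.
At x = 11: ŷ = (-119036/62019)·(1) + (38584/20673)·(1/11) = -1193644/682209.

ŷ = -1.750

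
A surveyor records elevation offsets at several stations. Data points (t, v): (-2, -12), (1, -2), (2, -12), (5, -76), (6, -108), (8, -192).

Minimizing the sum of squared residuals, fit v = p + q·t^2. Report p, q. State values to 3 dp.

Normal-equation sums: Σ1 = 6, Σt^2 = 134, Σt^2·t^2 = 6050.
Moment sums: Σv = -402, Σt^2·v = -18174.
So XᵀX·[p, q]ᵀ = Xᵀv: [[6, 134]; [134, 6050]]·[p, q]ᵀ = [-402, -18174]ᵀ.
Eliminating q: 6050·(row 1) − 134·(row 2) gives 18344·p = 6050·(-402) − 134·(-18174) = 3216, so p = 402/2293.
Then q = ((-18174) − 134·(402/2293))/6050 = -6897/2293.

p = 0.175, q = -3.008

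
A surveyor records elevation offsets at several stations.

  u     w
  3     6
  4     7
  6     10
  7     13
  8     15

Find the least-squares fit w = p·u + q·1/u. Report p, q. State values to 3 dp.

The normal system MᵀM·[p, q]ᵀ = Mᵀw is [[174, 5]; [5, 6701/28224]]·[p, q]ᵀ = [317, 1537/168]ᵀ.
Eliminating q: (6701/28224)·(row 1) − 5·(row 2) gives (76729/4704)·p = (6701/28224)·317 − 5·(1537/168) = 833137/28224, so p = 833137/460374.
Then q = ((1537/168) − 5·(833137/460374))/(6701/28224) = 32424/76729.

p = 1.810, q = 0.423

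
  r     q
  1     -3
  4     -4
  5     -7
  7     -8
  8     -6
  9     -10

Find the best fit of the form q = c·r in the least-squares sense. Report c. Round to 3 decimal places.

c = -1.051

Setting ∂/∂c … = 0 gives: 236·c = -248.
(Σr·r = 236, Σr·q = -248.)
Hence c = -248 / 236 ≈ -1.05085.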